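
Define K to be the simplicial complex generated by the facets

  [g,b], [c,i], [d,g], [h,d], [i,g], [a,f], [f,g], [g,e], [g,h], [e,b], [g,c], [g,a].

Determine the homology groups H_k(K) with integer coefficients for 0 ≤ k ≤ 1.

H_0 ≅ Z,  H_1 ≅ Z^4.

We work with the vertex ordering a < b < c < d < e < f < g < h < i. The simplices of K, each written with vertices in increasing order, are:

  0-simplices (9): a, b, c, d, e, f, g, h, i
  1-simplices (12): af, ag, be, bg, cg, ci, dg, dh, eg, fg, gh, gi

giving chain groups C_0 ≅ Z^9, C_1 ≅ Z^12.

Boundary ∂_1: C_1 → C_0 maps an edge to its endpoints' difference, ∂[p,q] = q − p. For instance
  ∂dh = h − d.
The 9×12 boundary matrix has rank 8 and Smith normal form diag(1,1,1,1,1,1,1,1).

Now H_k = ker ∂_k / im ∂_{k+1}, so:

  H_0: rank C_0 − rank ∂_1 = 9 − 8 = 1, and the invariant factors of ∂_1 are all 1, so H_0 = Z.
  H_1: rank ker ∂_1 − rank ∂_2 = (12 − 8) − 0 = 4, and there is no ∂_2, so H_1 = Z^4.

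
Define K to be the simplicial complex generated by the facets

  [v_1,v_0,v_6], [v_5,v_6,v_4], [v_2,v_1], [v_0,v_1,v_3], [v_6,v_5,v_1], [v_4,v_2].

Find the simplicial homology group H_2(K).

Fix the vertex order v_0 < v_1 < v_2 < v_3 < v_4 < v_5 < v_6 and write every simplex with vertices in increasing order. Then dim K = 2 and the simplices of K are:

  0-simplices (7): [v_0], [v_1], [v_2], [v_3], [v_4], [v_5], [v_6]
  1-simplices (11): [v_0,v_1], [v_0,v_3], [v_0,v_6], [v_1,v_2], [v_1,v_3], [v_1,v_5], [v_1,v_6], [v_2,v_4], [v_4,v_5], [v_4,v_6], [v_5,v_6]
  2-simplices (4): [v_0,v_1,v_3], [v_0,v_1,v_6], [v_1,v_5,v_6], [v_4,v_5,v_6]

Hence C_0 ≅ Z^7, C_1 ≅ Z^11, C_2 ≅ Z^4.

The boundary map ∂_1: C_1 → C_0 sends each edge [p,q] (with p < q) to q − p.
The 7×11 boundary matrix has rank 6 and Smith normal form diag(1,1,1,1,1,1).

∂_2: C_2 → C_1 sends each 2-simplex [p,q,r] to [q,r] − [p,r] + [p,q]. For instance
  ∂[v_1,v_5,v_6] = [v_5,v_6] − [v_1,v_6] + [v_1,v_5],
  ∂[v_4,v_5,v_6] = [v_5,v_6] − [v_4,v_6] + [v_4,v_5].
As a 11×4 matrix over Z this has rank 4, with invariant factors (1,1,1,1).

From H_k ≅ ker(∂_k) / im(∂_{k+1}) we obtain:

  H_2: rank ker ∂_2 − rank ∂_3 = (4 − 4) − 0 = 0, and there is no ∂_3, so H_2 ≅ 0.

H_2 = 0.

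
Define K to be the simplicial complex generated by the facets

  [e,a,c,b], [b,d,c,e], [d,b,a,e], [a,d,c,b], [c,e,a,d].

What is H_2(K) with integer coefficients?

Take the total order a < b < c < d < e on the vertex set. Then K (dimension 3) consists of the simplices:

  0-simplices (5): a, b, c, d, e
  1-simplices (10): ab, ac, ad, ae, bc, bd, be, cd, ce, de
  2-simplices (10): abc, abd, abe, acd, ace, ade, bcd, bce, bde, cde
  3-simplices (5): abcd, abce, abde, acde, bcde

giving chain groups C_0 ≅ Z^5, C_1 ≅ Z^10, C_2 ≅ Z^10, C_3 ≅ Z^5.

∂_1: C_1 → C_0 sends each edge [p,q] (with p < q) to q − p. For instance
  ∂ce = e − c.
The resulting 5×10 matrix has rank 4, and its Smith normal form has invariant factors (1,1,1,1).

∂_2: C_2 → C_1 sends each 2-simplex [p,q,r] to [q,r] − [p,r] + [p,q]. For instance
  ∂abc = bc − ac + ab,
  ∂abd = bd − ad + ab.
This gives a 10×10 integer matrix of rank 6; reducing to Smith normal form yields diagonal entries (1,1,1,1,1,1).

The boundary map ∂_3: C_3 → C_2 sends each 3-simplex σ to the alternating sum Σ_i (−1)^i (σ with its i-th vertex removed). For instance
  ∂abde = bde − ade + abe − abd,
  ∂abcd = bcd − acd + abd − abc.
The resulting 10×5 matrix has rank 4, and its Smith normal form has invariant factors (1,1,1,1).

Computing H_k = (kernel of ∂_k) / (image of ∂_{k+1}):

  H_2: rank ker ∂_2 − rank ∂_3 = (10 − 6) − 4 = 0, and the invariant factors of ∂_3 are all 1, so H_2 ≅ 0.

H_2 ≅ 0.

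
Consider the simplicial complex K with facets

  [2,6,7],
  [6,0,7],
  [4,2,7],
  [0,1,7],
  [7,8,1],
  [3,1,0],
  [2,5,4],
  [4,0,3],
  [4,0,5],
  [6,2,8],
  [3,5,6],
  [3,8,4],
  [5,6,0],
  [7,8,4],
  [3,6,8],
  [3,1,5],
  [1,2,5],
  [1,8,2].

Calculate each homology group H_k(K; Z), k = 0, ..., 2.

Order the vertices as 0 < 1 < 2 < 3 < 4 < 5 < 6 < 7 < 8. Listing each simplex with vertices in this order, K has dimension 2 with simplices:

  0-simplices (9): [0], [1], [2], [3], [4], [5], [6], [7], [8]
  1-simplices (27): (27 of them)
  2-simplices (18): [0,1,3], [0,1,7], [0,3,4], [0,4,5], [0,5,6], [0,6,7], [1,2,5], [1,2,8], [1,3,5], [1,7,8], [2,4,5], [2,4,7], [2,6,7], [2,6,8], [3,4,8], [3,5,6], [3,6,8], [4,7,8]

so the chain groups are C_0 ≅ Z^9, C_1 ≅ Z^27, C_2 ≅ Z^18.

The boundary map ∂_1: C_1 → C_0 maps an edge to its endpoints' difference, ∂[p,q] = q − p.
The 9×27 boundary matrix has rank 8 and Smith normal form diag(1,1,1,1,1,1,1,1).

The boundary map ∂_2: C_2 → C_1 maps a triangle to the signed sum of its edges. For instance
  ∂[0,5,6] = [5,6] − [0,6] + [0,5],
  ∂[1,2,5] = [2,5] − [1,5] + [1,2].
As a 27×18 matrix over Z this has rank 18, with invariant factors (1,1,1,1,1,1,1,1,1,1,1,1,1,1,1,1,1,2).

Now H_k = ker ∂_k / im ∂_{k+1}, so:

  H_0: rank C_0 − rank ∂_1 = 9 − 8 = 1, and the invariant factors of ∂_1 are all 1, so H_0 = Z.
  H_1: rank ker ∂_1 − rank ∂_2 = (27 − 8) − 18 = 1, and ∂_2 has invariant factor 2 > 1, so H_1 = Z ⊕ Z_2.
  H_2: rank ker ∂_2 − rank ∂_3 = (18 − 18) − 0 = 0, and there is no ∂_3, so H_2 = 0.

(K is a triangulation of the Klein bottle.)

H_0 ≅ Z,  H_1 ≅ Z ⊕ Z_2,  H_2 = 0.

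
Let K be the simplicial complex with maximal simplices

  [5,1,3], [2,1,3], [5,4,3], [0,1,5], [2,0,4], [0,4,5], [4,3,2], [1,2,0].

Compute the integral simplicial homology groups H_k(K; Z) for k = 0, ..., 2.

We work with the vertex ordering 0 < 1 < 2 < 3 < 4 < 5. The simplices of K, each written with vertices in increasing order, are:

  0-simplices (6): [0], [1], [2], [3], [4], [5]
  1-simplices (12): [0,1], [0,2], [0,4], [0,5], [1,2], [1,3], [1,5], [2,3], [2,4], [3,4], [3,5], [4,5]
  2-simplices (8): [0,1,2], [0,1,5], [0,2,4], [0,4,5], [1,2,3], [1,3,5], [2,3,4], [3,4,5]

giving chain groups C_0 ≅ Z^6, C_1 ≅ Z^12, C_2 ≅ Z^8.

Boundary ∂_1: C_1 → C_0 is given by ∂[p,q] = [q] − [p]. For instance
  ∂[3,5] = [5] − [3].
The resulting 6×12 matrix has rank 5, and its Smith normal form has invariant factors (1,1,1,1,1).

∂_2: C_2 → C_1 sends each 2-simplex [p,q,r] to [q,r] − [p,r] + [p,q]. For instance
  ∂[1,3,5] = [3,5] − [1,5] + [1,3],
  ∂[1,2,3] = [2,3] − [1,3] + [1,2].
The 12×8 boundary matrix has rank 7 and Smith normal form diag(1,1,1,1,1,1,1).

Now H_k = ker ∂_k / im ∂_{k+1}, so:

  H_0: rank C_0 − rank ∂_1 = 6 − 5 = 1, and the invariant factors of ∂_1 are all 1, so H_0 = Z.
  H_1: rank ker ∂_1 − rank ∂_2 = (12 − 5) − 7 = 0, and the invariant factors of ∂_2 are all 1, so H_1 = 0.
  H_2: rank ker ∂_2 − rank ∂_3 = (8 − 7) − 0 = 1, and there is no ∂_3, so H_2 = Z.

As a check, the Euler characteristic is 6 − 12 + 8 = 2, which agrees with 1 − 0 + 1 = 2.

H_0 ≅ Z,  H_1 = 0,  H_2 ≅ Z.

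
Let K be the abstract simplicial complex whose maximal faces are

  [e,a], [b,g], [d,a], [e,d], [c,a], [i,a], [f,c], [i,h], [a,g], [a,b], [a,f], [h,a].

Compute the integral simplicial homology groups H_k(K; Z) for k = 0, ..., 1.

H_0 = Z,  H_1 = Z^4.

Order the vertices as a < b < c < d < e < f < g < h < i. Listing each simplex with vertices in this order, K has dimension 1 with simplices:

  0-simplices (9): a, b, c, d, e, f, g, h, i
  1-simplices (12): ab, ac, ad, ae, af, ag, ah, ai, bg, cf, de, hi

so the chain groups are C_0 ≅ Z^9, C_1 ≅ Z^12.

The boundary map ∂_1: C_1 → C_0 maps an edge to its endpoints' difference, ∂[p,q] = q − p. For instance
  ∂ai = i − a.
As a 9×12 matrix over Z this has rank 8, with invariant factors (1,1,1,1,1,1,1,1).

From H_k ≅ ker(∂_k) / im(∂_{k+1}) we obtain:

  H_0: rank C_0 − rank ∂_1 = 9 − 8 = 1, and the invariant factors of ∂_1 are all 1, so H_0 = Z.
  H_1: rank ker ∂_1 − rank ∂_2 = (12 − 8) − 0 = 4, and there is no ∂_2, so H_1 = Z^4.

As a check, the Euler characteristic is 9 − 12 = -3, which agrees with 1 − 4 = -3.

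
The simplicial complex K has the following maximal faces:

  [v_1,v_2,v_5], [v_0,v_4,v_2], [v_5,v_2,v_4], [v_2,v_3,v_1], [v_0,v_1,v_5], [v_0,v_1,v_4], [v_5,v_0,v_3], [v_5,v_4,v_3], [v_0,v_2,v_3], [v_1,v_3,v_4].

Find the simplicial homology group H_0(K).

H_0 ≅ Z.

We work with the vertex ordering v_0 < v_1 < v_2 < v_3 < v_4 < v_5. The simplices of K, each written with vertices in increasing order, are:

  0-simplices (6): [v_0], [v_1], [v_2], [v_3], [v_4], [v_5]
  1-simplices (15): (15 of them)
  2-simplices (10): [v_0,v_1,v_4], [v_0,v_1,v_5], [v_0,v_2,v_3], [v_0,v_2,v_4], [v_0,v_3,v_5], [v_1,v_2,v_3], [v_1,v_2,v_5], [v_1,v_3,v_4], [v_2,v_4,v_5], [v_3,v_4,v_5]

so the chain groups are C_0 ≅ Z^6, C_1 ≅ Z^15, C_2 ≅ Z^10.

∂_1: C_1 → C_0 maps an edge to its endpoints' difference, ∂[p,q] = q − p.
As a 6×15 matrix over Z this has rank 5, with invariant factors (1,1,1,1,1).

The boundary map ∂_2: C_2 → C_1 sends each 2-simplex [p,q,r] to [q,r] − [p,r] + [p,q]. For instance
  ∂[v_1,v_2,v_5] = [v_2,v_5] − [v_1,v_5] + [v_1,v_2],
  ∂[v_0,v_1,v_4] = [v_1,v_4] − [v_0,v_4] + [v_0,v_1].
This gives a 15×10 integer matrix of rank 10; reducing to Smith normal form yields diagonal entries (1,1,1,1,1,1,1,1,1,2).

Reading off H_k = ker ∂_k / im ∂_{k+1}:

  H_0: rank C_0 − rank ∂_1 = 6 − 5 = 1, and the invariant factors of ∂_1 are all 1, so H_0 ≅ Z.

(K is a triangulation of the real projective plane RP^2.)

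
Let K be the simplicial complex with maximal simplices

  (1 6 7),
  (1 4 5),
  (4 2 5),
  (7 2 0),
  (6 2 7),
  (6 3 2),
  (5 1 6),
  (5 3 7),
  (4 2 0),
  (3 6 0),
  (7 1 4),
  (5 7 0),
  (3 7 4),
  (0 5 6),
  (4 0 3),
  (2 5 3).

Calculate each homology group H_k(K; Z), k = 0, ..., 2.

K has 8 vertices, 24 edges, 16 triangles.
rank ∂_0 = 0, rank ∂_1 = 7 ⇒ b_0 = 8 − 0 − 7 = 1; all invariant factors of ∂_1 are 1 so no torsion. So H_0 = Z.
rank ∂_1 = 7, rank ∂_2 = 15 ⇒ b_1 = 24 − 7 − 15 = 2; all invariant factors of ∂_2 are 1 so no torsion. So H_1 = Z^2.
rank ∂_2 = 15, rank ∂_3 = 0 ⇒ b_2 = 16 − 15 − 0 = 1. So H_2 = Z.

H_0 = Z,  H_1 = Z^2,  H_2 = Z.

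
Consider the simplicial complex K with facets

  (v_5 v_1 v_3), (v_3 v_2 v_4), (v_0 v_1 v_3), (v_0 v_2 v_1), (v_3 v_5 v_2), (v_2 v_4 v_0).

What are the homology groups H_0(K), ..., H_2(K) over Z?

H_0 ≅ Z,  H_1 ≅ Z,  H_2 = 0.

We work with the vertex ordering v_0 < v_1 < v_2 < v_3 < v_4 < v_5. The simplices of K, each written with vertices in increasing order, are:

  0-simplices (6): [v_0], [v_1], [v_2], [v_3], [v_4], [v_5]
  1-simplices (12): [v_0,v_1], [v_0,v_2], [v_0,v_3], [v_0,v_4], [v_1,v_2], [v_1,v_3], [v_1,v_5], [v_2,v_3], [v_2,v_4], [v_2,v_5], [v_3,v_4], [v_3,v_5]
  2-simplices (6): [v_0,v_1,v_2], [v_0,v_1,v_3], [v_0,v_2,v_4], [v_1,v_3,v_5], [v_2,v_3,v_4], [v_2,v_3,v_5]

Hence C_0 ≅ Z^6, C_1 ≅ Z^12, C_2 ≅ Z^6.

The boundary map ∂_1: C_1 → C_0 maps an edge to its endpoints' difference, ∂[p,q] = q − p. For instance
  ∂[v_1,v_2] = [v_2] − [v_1].
The 6×12 boundary matrix has rank 5 and Smith normal form diag(1,1,1,1,1).

∂_2: C_2 → C_1 acts by ∂[p,q,r] = [q,r] − [p,r] + [p,q]. For instance
  ∂[v_0,v_1,v_3] = [v_1,v_3] − [v_0,v_3] + [v_0,v_1],
  ∂[v_2,v_3,v_5] = [v_3,v_5] − [v_2,v_5] + [v_2,v_3].
This gives a 12×6 integer matrix of rank 6; reducing to Smith normal form yields diagonal entries (1,1,1,1,1,1).

Computing H_k = (kernel of ∂_k) / (image of ∂_{k+1}):

  H_0: rank C_0 − rank ∂_1 = 6 − 5 = 1, and the invariant factors of ∂_1 are all 1, so H_0 ≅ Z.
  H_1: rank ker ∂_1 − rank ∂_2 = (12 − 5) − 6 = 1, and the invariant factors of ∂_2 are all 1, so H_1 ≅ Z.
  H_2: rank ker ∂_2 − rank ∂_3 = (6 − 6) − 0 = 0, and there is no ∂_3, so H_2 ≅ 0.

(K is a triangulation of the cylinder S^1 x I.)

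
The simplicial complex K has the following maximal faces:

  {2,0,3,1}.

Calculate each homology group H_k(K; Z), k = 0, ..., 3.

Take the total order 0 < 1 < 2 < 3 on the vertex set. Then K (dimension 3) consists of the simplices:

  0-simplices (4): [0], [1], [2], [3]
  1-simplices (6): [0,1], [0,2], [0,3], [1,2], [1,3], [2,3]
  2-simplices (4): [0,1,2], [0,1,3], [0,2,3], [1,2,3]
  3-simplices (1): [0,1,2,3]

giving chain groups C_0 ≅ Z^4, C_1 ≅ Z^6, C_2 ≅ Z^4, C_3 ≅ Z^1.

The boundary map ∂_1: C_1 → C_0 sends each edge [p,q] (with p < q) to q − p. For instance
  ∂[0,1] = [1] − [0].
This gives a 4×6 integer matrix of rank 3; reducing to Smith normal form yields diagonal entries (1,1,1).

Boundary ∂_2: C_2 → C_1 acts by ∂[p,q,r] = [q,r] − [p,r] + [p,q]. For instance
  ∂[0,1,2] = [1,2] − [0,2] + [0,1],
  ∂[0,1,3] = [1,3] − [0,3] + [0,1].
The 6×4 boundary matrix has rank 3 and Smith normal form diag(1,1,1).

The boundary map ∂_3: C_3 → C_2 sends each 3-simplex σ to the alternating sum Σ_i (−1)^i (σ with its i-th vertex removed). For instance
  ∂[0,1,2,3] = [1,2,3] − [0,2,3] + [0,1,3] − [0,1,2].
The resulting 4×1 matrix has rank 1, and its Smith normal form has invariant factors (1).

Reading off H_k = ker ∂_k / im ∂_{k+1}:

  H_0: rank C_0 − rank ∂_1 = 4 − 3 = 1, and the invariant factors of ∂_1 are all 1, so H_0 = Z.
  H_1: rank ker ∂_1 − rank ∂_2 = (6 − 3) − 3 = 0, and the invariant factors of ∂_2 are all 1, so H_1 = 0.
  H_2: rank ker ∂_2 − rank ∂_3 = (4 − 3) − 1 = 0, and the invariant factors of ∂_3 are all 1, so H_2 = 0.
  H_3: rank ker ∂_3 − rank ∂_4 = (1 − 1) − 0 = 0, and there is no ∂_4, so H_3 = 0.

H_0 = Z,  H_1 = 0,  H_2 = 0,  H_3 = 0.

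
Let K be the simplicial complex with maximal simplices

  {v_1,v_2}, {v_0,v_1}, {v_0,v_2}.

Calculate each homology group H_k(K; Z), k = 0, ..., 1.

Fix the vertex order v_0 < v_1 < v_2 and write every simplex with vertices in increasing order. Then dim K = 1 and the simplices of K are:

  0-simplices (3): [v_0], [v_1], [v_2]
  1-simplices (3): [v_0,v_1], [v_0,v_2], [v_1,v_2]

so the chain groups are C_0 ≅ Z^3, C_1 ≅ Z^3.

The boundary map ∂_1: C_1 → C_0 sends each edge [p,q] (with p < q) to q − p.
As a 3×3 matrix over Z this has rank 2, with invariant factors (1,1).

Now H_k = ker ∂_k / im ∂_{k+1}, so:

  H_0: rank C_0 − rank ∂_1 = 3 − 2 = 1, and the invariant factors of ∂_1 are all 1, so H_0 = Z.
  H_1: rank ker ∂_1 − rank ∂_2 = (3 − 2) − 0 = 1, and there is no ∂_2, so H_1 = Z.

As a check, the Euler characteristic is 3 − 3 = 0, which agrees with 1 − 1 = 0.

H_0 ≅ Z,  H_1 ≅ Z.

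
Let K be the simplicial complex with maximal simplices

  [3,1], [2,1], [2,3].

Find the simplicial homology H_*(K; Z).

H_0 ≅ Z,  H_1 ≅ Z.

Take the total order 1 < 2 < 3 on the vertex set. Then K (dimension 1) consists of the simplices:

  0-simplices (3): [1], [2], [3]
  1-simplices (3): [1,2], [1,3], [2,3]

so the chain groups are C_0 ≅ Z^3, C_1 ≅ Z^3.

∂_1: C_1 → C_0 maps an edge to its endpoints' difference, ∂[p,q] = q − p.
The 3×3 boundary matrix has rank 2 and Smith normal form diag(1,1).

From H_k ≅ ker(∂_k) / im(∂_{k+1}) we obtain:

  H_0: rank C_0 − rank ∂_1 = 3 − 2 = 1, and the invariant factors of ∂_1 are all 1, so H_0 = Z.
  H_1: rank ker ∂_1 − rank ∂_2 = (3 − 2) − 0 = 1, and there is no ∂_2, so H_1 = Z.

As a check, the Euler characteristic is 3 − 3 = 0, which agrees with 1 − 1 = 0.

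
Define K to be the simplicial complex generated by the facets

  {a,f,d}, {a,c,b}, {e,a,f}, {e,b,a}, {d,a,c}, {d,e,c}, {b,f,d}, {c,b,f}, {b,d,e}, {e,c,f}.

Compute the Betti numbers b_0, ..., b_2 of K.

Take the total order a < b < c < d < e < f on the vertex set. Then K (dimension 2) consists of the simplices:

  0-simplices (6): a, b, c, d, e, f
  1-simplices (15): ab, ac, ad, ae, af, bc, bd, be, bf, cd, ce, cf, de, df, ef
  2-simplices (10): abc, abe, acd, adf, aef, bcf, bde, bdf, cde, cef

Hence C_0 ≅ Z^6, C_1 ≅ Z^15, C_2 ≅ Z^10.

The boundary map ∂_1: C_1 → C_0 maps an edge to its endpoints' difference, ∂[p,q] = q − p.
This gives a 6×15 integer matrix of rank 5; reducing to Smith normal form yields diagonal entries (1,1,1,1,1).

∂_2: C_2 → C_1 acts by ∂[p,q,r] = [q,r] − [p,r] + [p,q]. For instance
  ∂adf = df − af + ad,
  ∂bcf = cf − bf + bc.
This gives a 15×10 integer matrix of rank 10; reducing to Smith normal form yields diagonal entries (1,1,1,1,1,1,1,1,1,2).

Reading off H_k = ker ∂_k / im ∂_{k+1}:

  H_0: rank C_0 − rank ∂_1 = 6 − 5 = 1, and the invariant factors of ∂_1 are all 1, so H_0 ≅ Z.
  H_1: rank ker ∂_1 − rank ∂_2 = (15 − 5) − 10 = 0, and ∂_2 has invariant factor 2 > 1, so H_1 ≅ Z/2Z.
  H_2: rank ker ∂_2 − rank ∂_3 = (10 − 10) − 0 = 0, and there is no ∂_3, so H_2 ≅ 0.

As a check, the Euler characteristic is 6 − 15 + 10 = 1, which agrees with 1 − 0 + 0 = 1.

Hence the Betti numbers are b_0 = 1, b_1 = 0, b_2 = 0.

b_0 = 1, b_1 = 0, b_2 = 0.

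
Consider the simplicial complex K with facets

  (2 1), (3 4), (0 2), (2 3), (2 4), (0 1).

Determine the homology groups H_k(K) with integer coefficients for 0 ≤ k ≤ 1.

H_0 ≅ Z,  H_1 ≅ Z^2.

Order the vertices as 0 < 1 < 2 < 3 < 4. Listing each simplex with vertices in this order, K has dimension 1 with simplices:

  0-simplices (5): [0], [1], [2], [3], [4]
  1-simplices (6): [0,1], [0,2], [1,2], [2,3], [2,4], [3,4]

Hence C_0 ≅ Z^5, C_1 ≅ Z^6.

The boundary map ∂_1: C_1 → C_0 maps an edge to its endpoints' difference, ∂[p,q] = q − p. For instance
  ∂[0,1] = [1] − [0].
The 5×6 boundary matrix has rank 4 and Smith normal form diag(1,1,1,1).

Computing H_k = (kernel of ∂_k) / (image of ∂_{k+1}):

  H_0: rank C_0 − rank ∂_1 = 5 − 4 = 1, and the invariant factors of ∂_1 are all 1, so H_0 = Z.
  H_1: rank ker ∂_1 − rank ∂_2 = (6 − 4) − 0 = 2, and there is no ∂_2, so H_1 = Z^2.

As a check, the Euler characteristic is 5 − 6 = -1, which agrees with 1 − 2 = -1.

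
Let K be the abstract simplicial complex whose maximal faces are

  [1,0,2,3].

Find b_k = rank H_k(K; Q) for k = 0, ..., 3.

b_0 = 1, b_1 = 0, b_2 = 0, b_3 = 0.

We work with the vertex ordering 0 < 1 < 2 < 3. The simplices of K, each written with vertices in increasing order, are:

  0-simplices (4): [0], [1], [2], [3]
  1-simplices (6): [0,1], [0,2], [0,3], [1,2], [1,3], [2,3]
  2-simplices (4): [0,1,2], [0,1,3], [0,2,3], [1,2,3]
  3-simplices (1): [0,1,2,3]

so the chain groups are C_0 ≅ Z^4, C_1 ≅ Z^6, C_2 ≅ Z^4, C_3 ≅ Z^1.

∂_1: C_1 → C_0 is given by ∂[p,q] = [q] − [p]. For instance
  ∂[1,2] = [2] − [1].
The resulting 4×6 matrix has rank 3, and its Smith normal form has invariant factors (1,1,1).

∂_2: C_2 → C_1 maps a triangle to the signed sum of its edges. For instance
  ∂[0,1,3] = [1,3] − [0,3] + [0,1],
  ∂[1,2,3] = [2,3] − [1,3] + [1,2].
This gives a 6×4 integer matrix of rank 3; reducing to Smith normal form yields diagonal entries (1,1,1).

The boundary map ∂_3: C_3 → C_2 sends each 3-simplex σ to the alternating sum Σ_i (−1)^i (σ with its i-th vertex removed). For instance
  ∂[0,1,2,3] = [1,2,3] − [0,2,3] + [0,1,3] − [0,1,2].
The 4×1 boundary matrix has rank 1 and Smith normal form diag(1).

Reading off H_k = ker ∂_k / im ∂_{k+1}:

  H_0: rank C_0 − rank ∂_1 = 4 − 3 = 1, and the invariant factors of ∂_1 are all 1, so H_0 ≅ Z.
  H_1: rank ker ∂_1 − rank ∂_2 = (6 − 3) − 3 = 0, and the invariant factors of ∂_2 are all 1, so H_1 ≅ 0.
  H_2: rank ker ∂_2 − rank ∂_3 = (4 − 3) − 1 = 0, and the invariant factors of ∂_3 are all 1, so H_2 ≅ 0.
  H_3: rank ker ∂_3 − rank ∂_4 = (1 − 1) − 0 = 0, and there is no ∂_4, so H_3 ≅ 0.

As a check, the Euler characteristic is 4 − 6 + 4 − 1 = 1, which agrees with 1 − 0 + 0 − 0 = 1.

Hence the Betti numbers are b_0 = 1, b_1 = 0, b_2 = 0, b_3 = 0.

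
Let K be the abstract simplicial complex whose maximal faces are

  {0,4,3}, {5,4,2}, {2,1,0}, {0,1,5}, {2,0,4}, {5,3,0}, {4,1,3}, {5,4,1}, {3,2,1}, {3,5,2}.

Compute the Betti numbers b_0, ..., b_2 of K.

We work with the vertex ordering 0 < 1 < 2 < 3 < 4 < 5. The simplices of K, each written with vertices in increasing order, are:

  0-simplices (6): [0], [1], [2], [3], [4], [5]
  1-simplices (15): [0,1], [0,2], [0,3], [0,4], [0,5], [1,2], [1,3], [1,4], [1,5], [2,3], [2,4], [2,5], [3,4], [3,5], [4,5]
  2-simplices (10): [0,1,2], [0,1,5], [0,2,4], [0,3,4], [0,3,5], [1,2,3], [1,3,4], [1,4,5], [2,3,5], [2,4,5]

Hence C_0 ≅ Z^6, C_1 ≅ Z^15, C_2 ≅ Z^10.

The boundary map ∂_1: C_1 → C_0 maps an edge to its endpoints' difference, ∂[p,q] = q − p. For instance
  ∂[0,3] = [3] − [0].
As a 6×15 matrix over Z this has rank 5, with invariant factors (1,1,1,1,1).

The boundary map ∂_2: C_2 → C_1 maps a triangle to the signed sum of its edges. For instance
  ∂[2,3,5] = [3,5] − [2,5] + [2,3],
  ∂[1,3,4] = [3,4] − [1,4] + [1,3].
The 15×10 boundary matrix has rank 10 and Smith normal form diag(1,1,1,1,1,1,1,1,1,2).

Reading off H_k = ker ∂_k / im ∂_{k+1}:

  H_0: rank C_0 − rank ∂_1 = 6 − 5 = 1, and the invariant factors of ∂_1 are all 1, so H_0 = Z.
  H_1: rank ker ∂_1 − rank ∂_2 = (15 − 5) − 10 = 0, and ∂_2 has invariant factor 2 > 1, so H_1 = Z/2Z.
  H_2: rank ker ∂_2 − rank ∂_3 = (10 − 10) − 0 = 0, and there is no ∂_3, so H_2 = 0.

As a check, the Euler characteristic is 6 − 15 + 10 = 1, which agrees with 1 − 0 + 0 = 1.
(K is a triangulation of the real projective plane RP^2.)

Hence the Betti numbers are b_0 = 1, b_1 = 0, b_2 = 0.

b_0 = 1, b_1 = 0, b_2 = 0.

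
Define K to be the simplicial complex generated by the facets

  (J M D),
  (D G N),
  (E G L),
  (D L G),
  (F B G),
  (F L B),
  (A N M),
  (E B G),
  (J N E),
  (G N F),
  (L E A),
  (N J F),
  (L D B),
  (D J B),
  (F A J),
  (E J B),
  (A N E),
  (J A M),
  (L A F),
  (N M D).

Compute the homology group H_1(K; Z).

K has 10 vertices, 30 edges, 20 triangles.
rank ∂_1 = 9, rank ∂_2 = 20 ⇒ b_1 = 30 − 9 − 20 = 1; ∂_2 has invariant factor(s) [2] giving torsion. So H_1 = Z ⊕ Z/2Z.

H_1 = Z ⊕ Z/2Z.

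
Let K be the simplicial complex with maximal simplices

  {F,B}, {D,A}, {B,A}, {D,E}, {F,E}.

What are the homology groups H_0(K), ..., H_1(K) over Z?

K has 5 vertices, 5 edges.
rank ∂_0 = 0, rank ∂_1 = 4 ⇒ b_0 = 5 − 0 − 4 = 1; all invariant factors of ∂_1 are 1 so no torsion. So H_0 = Z.
rank ∂_1 = 4, rank ∂_2 = 0 ⇒ b_1 = 5 − 4 − 0 = 1. So H_1 = Z.

H_0 ≅ Z,  H_1 ≅ Z.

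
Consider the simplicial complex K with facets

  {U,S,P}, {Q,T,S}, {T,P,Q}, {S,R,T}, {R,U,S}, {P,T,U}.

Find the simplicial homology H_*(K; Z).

K has 6 vertices, 12 edges, 6 triangles.
rank ∂_0 = 0, rank ∂_1 = 5 ⇒ b_0 = 6 − 0 − 5 = 1; all invariant factors of ∂_1 are 1 so no torsion. So H_0 ≅ Z.
rank ∂_1 = 5, rank ∂_2 = 6 ⇒ b_1 = 12 − 5 − 6 = 1; all invariant factors of ∂_2 are 1 so no torsion. So H_1 ≅ Z.
rank ∂_2 = 6, rank ∂_3 = 0 ⇒ b_2 = 6 − 6 − 0 = 0. So H_2 ≅ 0.

H_0 ≅ Z,  H_1 ≅ Z,  H_2 = 0.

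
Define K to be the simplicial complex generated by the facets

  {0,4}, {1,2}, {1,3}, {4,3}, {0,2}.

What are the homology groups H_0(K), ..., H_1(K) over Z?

H_0 = Z,  H_1 = Z.

Order the vertices as 0 < 1 < 2 < 3 < 4. Listing each simplex with vertices in this order, K has dimension 1 with simplices:

  0-simplices (5): [0], [1], [2], [3], [4]
  1-simplices (5): [0,2], [0,4], [1,2], [1,3], [3,4]

giving chain groups C_0 ≅ Z^5, C_1 ≅ Z^5.

∂_1: C_1 → C_0 sends each edge [p,q] (with p < q) to q − p. For instance
  ∂[3,4] = [4] − [3].
As a 5×5 matrix over Z this has rank 4, with invariant factors (1,1,1,1).

Computing H_k = (kernel of ∂_k) / (image of ∂_{k+1}):

  H_0: rank C_0 − rank ∂_1 = 5 − 4 = 1, and the invariant factors of ∂_1 are all 1, so H_0 ≅ Z.
  H_1: rank ker ∂_1 − rank ∂_2 = (5 − 4) − 0 = 1, and there is no ∂_2, so H_1 ≅ Z.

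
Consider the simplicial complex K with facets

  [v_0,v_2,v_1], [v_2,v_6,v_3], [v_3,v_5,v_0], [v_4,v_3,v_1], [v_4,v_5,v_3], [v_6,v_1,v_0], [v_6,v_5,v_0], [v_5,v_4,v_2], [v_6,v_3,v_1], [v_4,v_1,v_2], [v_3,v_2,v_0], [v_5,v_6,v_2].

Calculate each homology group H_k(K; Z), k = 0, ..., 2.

Take the total order v_0 < v_1 < v_2 < v_3 < v_4 < v_5 < v_6 on the vertex set. Then K (dimension 2) consists of the simplices:

  0-simplices (7): [v_0], [v_1], [v_2], [v_3], [v_4], [v_5], [v_6]
  1-simplices (18): (18 of them)
  2-simplices (12): (12 of them)

giving chain groups C_0 ≅ Z^7, C_1 ≅ Z^18, C_2 ≅ Z^12.

The boundary map ∂_1: C_1 → C_0 maps an edge to its endpoints' difference, ∂[p,q] = q − p.
The 7×18 boundary matrix has rank 6 and Smith normal form diag(1,1,1,1,1,1).

The boundary map ∂_2: C_2 → C_1 sends each 2-simplex [p,q,r] to [q,r] − [p,r] + [p,q]. For instance
  ∂[v_0,v_1,v_6] = [v_1,v_6] − [v_0,v_6] + [v_0,v_1],
  ∂[v_0,v_2,v_3] = [v_2,v_3] − [v_0,v_3] + [v_0,v_2].
The 18×12 boundary matrix has rank 12 and Smith normal form diag(1,1,1,1,1,1,1,1,1,1,1,2).

Now H_k = ker ∂_k / im ∂_{k+1}, so:

  H_0: rank C_0 − rank ∂_1 = 7 − 6 = 1, and the invariant factors of ∂_1 are all 1, so H_0 = Z.
  H_1: rank ker ∂_1 − rank ∂_2 = (18 − 6) − 12 = 0, and ∂_2 has invariant factor 2 > 1, so H_1 = Z_2.
  H_2: rank ker ∂_2 − rank ∂_3 = (12 − 12) − 0 = 0, and there is no ∂_3, so H_2 = 0.

(K is a triangulation of the real projective plane RP^2.)

H_0 = Z,  H_1 = Z_2,  H_2 = 0.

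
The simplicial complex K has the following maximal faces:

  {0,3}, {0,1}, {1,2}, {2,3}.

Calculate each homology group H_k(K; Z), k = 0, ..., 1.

Take the total order 0 < 1 < 2 < 3 on the vertex set. Then K (dimension 1) consists of the simplices:

  0-simplices (4): [0], [1], [2], [3]
  1-simplices (4): [0,1], [0,3], [1,2], [2,3]

Hence C_0 ≅ Z^4, C_1 ≅ Z^4.

Boundary ∂_1: C_1 → C_0 sends each edge [p,q] (with p < q) to q − p. For instance
  ∂[0,1] = [1] − [0].
The 4×4 boundary matrix has rank 3 and Smith normal form diag(1,1,1).

Now H_k = ker ∂_k / im ∂_{k+1}, so:

  H_0: rank C_0 − rank ∂_1 = 4 − 3 = 1, and the invariant factors of ∂_1 are all 1, so H_0 ≅ Z.
  H_1: rank ker ∂_1 − rank ∂_2 = (4 − 3) − 0 = 1, and there is no ∂_2, so H_1 ≅ Z.

As a check, the Euler characteristic is 4 − 4 = 0, which agrees with 1 − 1 = 0.
(K is a triangulation of the circle S^1.)

H_0 ≅ Z,  H_1 ≅ Z.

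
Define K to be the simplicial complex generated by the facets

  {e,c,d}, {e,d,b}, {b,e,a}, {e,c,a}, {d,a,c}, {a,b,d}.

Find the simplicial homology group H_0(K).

Take the total order a < b < c < d < e on the vertex set. Then K (dimension 2) consists of the simplices:

  0-simplices (5): a, b, c, d, e
  1-simplices (9): ab, ac, ad, ae, bd, be, cd, ce, de
  2-simplices (6): abd, abe, acd, ace, bde, cde

so the chain groups are C_0 ≅ Z^5, C_1 ≅ Z^9, C_2 ≅ Z^6.

The boundary map ∂_1: C_1 → C_0 maps an edge to its endpoints' difference, ∂[p,q] = q − p. For instance
  ∂ad = d − a.
The 5×9 boundary matrix has rank 4 and Smith normal form diag(1,1,1,1).

Boundary ∂_2: C_2 → C_1 maps a triangle to the signed sum of its edges. For instance
  ∂acd = cd − ad + ac,
  ∂abe = be − ae + ab.
The resulting 9×6 matrix has rank 5, and its Smith normal form has invariant factors (1,1,1,1,1).

Computing H_k = (kernel of ∂_k) / (image of ∂_{k+1}):

  H_0: rank C_0 − rank ∂_1 = 5 − 4 = 1, and the invariant factors of ∂_1 are all 1, so H_0 ≅ Z.

H_0 = Z.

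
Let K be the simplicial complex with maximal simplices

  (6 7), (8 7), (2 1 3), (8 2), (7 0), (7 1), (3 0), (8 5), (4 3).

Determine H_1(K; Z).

H_1 = Z^2.

We work with the vertex ordering 0 < 1 < 2 < 3 < 4 < 5 < 6 < 7 < 8. The simplices of K, each written with vertices in increasing order, are:

  0-simplices (9): [0], [1], [2], [3], [4], [5], [6], [7], [8]
  1-simplices (11): [0,3], [0,7], [1,2], [1,3], [1,7], [2,3], [2,8], [3,4], [5,8], [6,7], [7,8]
  2-simplices (1): [1,2,3]

Hence C_0 ≅ Z^9, C_1 ≅ Z^11, C_2 ≅ Z^1.

Boundary ∂_1: C_1 → C_0 sends each edge [p,q] (with p < q) to q − p. For instance
  ∂[1,2] = [2] − [1].
The 9×11 boundary matrix has rank 8 and Smith normal form diag(1,1,1,1,1,1,1,1).

Boundary ∂_2: C_2 → C_1 sends each 2-simplex [p,q,r] to [q,r] − [p,r] + [p,q]. For instance
  ∂[1,2,3] = [2,3] − [1,3] + [1,2].
The resulting 11×1 matrix has rank 1, and its Smith normal form has invariant factors (1).

Computing H_k = (kernel of ∂_k) / (image of ∂_{k+1}):

  H_1: rank ker ∂_1 − rank ∂_2 = (11 − 8) − 1 = 2, and the invariant factors of ∂_2 are all 1, so H_1 ≅ Z^2.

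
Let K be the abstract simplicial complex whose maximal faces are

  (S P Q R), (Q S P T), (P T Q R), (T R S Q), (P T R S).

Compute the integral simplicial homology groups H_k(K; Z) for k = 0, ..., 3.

Take the total order P < Q < R < S < T on the vertex set. Then K (dimension 3) consists of the simplices:

  0-simplices (5): P, Q, R, S, T
  1-simplices (10): PQ, PR, PS, PT, QR, QS, QT, RS, RT, ST
  2-simplices (10): PQR, PQS, PQT, PRS, PRT, PST, QRS, QRT, QST, RST
  3-simplices (5): PQRS, PQRT, PQST, PRST, QRST

giving chain groups C_0 ≅ Z^5, C_1 ≅ Z^10, C_2 ≅ Z^10, C_3 ≅ Z^5.

The boundary map ∂_1: C_1 → C_0 maps an edge to its endpoints' difference, ∂[p,q] = q − p. For instance
  ∂PR = R − P.
This gives a 5×10 integer matrix of rank 4; reducing to Smith normal form yields diagonal entries (1,1,1,1).

The boundary map ∂_2: C_2 → C_1 maps a triangle to the signed sum of its edges. For instance
  ∂QST = ST − QT + QS,
  ∂QRT = RT − QT + QR.
The 10×10 boundary matrix has rank 6 and Smith normal form diag(1,1,1,1,1,1).

∂_3: C_3 → C_2 sends each 3-simplex σ to the alternating sum Σ_i (−1)^i (σ with its i-th vertex removed). For instance
  ∂PQST = QST − PST + PQT − PQS,
  ∂PQRS = QRS − PRS + PQS − PQR.
As a 10×5 matrix over Z this has rank 4, with invariant factors (1,1,1,1).

Reading off H_k = ker ∂_k / im ∂_{k+1}:

  H_0: rank C_0 − rank ∂_1 = 5 − 4 = 1, and the invariant factors of ∂_1 are all 1, so H_0 ≅ Z.
  H_1: rank ker ∂_1 − rank ∂_2 = (10 − 4) − 6 = 0, and the invariant factors of ∂_2 are all 1, so H_1 ≅ 0.
  H_2: rank ker ∂_2 − rank ∂_3 = (10 − 6) − 4 = 0, and the invariant factors of ∂_3 are all 1, so H_2 ≅ 0.
  H_3: rank ker ∂_3 − rank ∂_4 = (5 − 4) − 0 = 1, and there is no ∂_4, so H_3 ≅ Z.

H_0 ≅ Z,  H_1 = 0,  H_2 = 0,  H_3 ≅ Z.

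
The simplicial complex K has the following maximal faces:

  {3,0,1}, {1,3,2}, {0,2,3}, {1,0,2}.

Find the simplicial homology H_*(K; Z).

H_0 ≅ Z,  H_1 = 0,  H_2 ≅ Z.

Fix the vertex order 0 < 1 < 2 < 3 and write every simplex with vertices in increasing order. Then dim K = 2 and the simplices of K are:

  0-simplices (4): [0], [1], [2], [3]
  1-simplices (6): [0,1], [0,2], [0,3], [1,2], [1,3], [2,3]
  2-simplices (4): [0,1,2], [0,1,3], [0,2,3], [1,2,3]

Hence C_0 ≅ Z^4, C_1 ≅ Z^6, C_2 ≅ Z^4.

The boundary map ∂_1: C_1 → C_0 maps an edge to its endpoints' difference, ∂[p,q] = q − p. For instance
  ∂[0,2] = [2] − [0].
The 4×6 boundary matrix has rank 3 and Smith normal form diag(1,1,1).

∂_2: C_2 → C_1 maps a triangle to the signed sum of its edges. For instance
  ∂[0,1,2] = [1,2] − [0,2] + [0,1],
  ∂[0,1,3] = [1,3] − [0,3] + [0,1].
The resulting 6×4 matrix has rank 3, and its Smith normal form has invariant factors (1,1,1).

Now H_k = ker ∂_k / im ∂_{k+1}, so:

  H_0: rank C_0 − rank ∂_1 = 4 − 3 = 1, and the invariant factors of ∂_1 are all 1, so H_0 ≅ Z.
  H_1: rank ker ∂_1 − rank ∂_2 = (6 − 3) − 3 = 0, and the invariant factors of ∂_2 are all 1, so H_1 ≅ 0.
  H_2: rank ker ∂_2 − rank ∂_3 = (4 − 3) − 0 = 1, and there is no ∂_3, so H_2 ≅ Z.

As a check, the Euler characteristic is 4 − 6 + 4 = 2, which agrees with 1 − 0 + 1 = 2.
(K is a triangulation of the 2-sphere S^2.)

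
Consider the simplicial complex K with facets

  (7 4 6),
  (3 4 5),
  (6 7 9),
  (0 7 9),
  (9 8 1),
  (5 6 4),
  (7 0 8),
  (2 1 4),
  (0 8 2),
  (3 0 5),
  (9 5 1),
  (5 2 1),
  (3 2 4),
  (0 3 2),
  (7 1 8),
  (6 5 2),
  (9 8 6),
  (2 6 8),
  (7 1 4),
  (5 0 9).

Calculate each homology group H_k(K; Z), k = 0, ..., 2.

Fix the vertex order 0 < 1 < 2 < 3 < 4 < 5 < 6 < 7 < 8 < 9 and write every simplex with vertices in increasing order. Then dim K = 2 and the simplices of K are:

  0-simplices (10): [0], [1], [2], [3], [4], [5], [6], [7], [8], [9]
  1-simplices (30): (30 of them)
  2-simplices (20): (20 of them)

Hence C_0 ≅ Z^10, C_1 ≅ Z^30, C_2 ≅ Z^20.

Boundary ∂_1: C_1 → C_0 sends each edge [p,q] (with p < q) to q − p.
As a 10×30 matrix over Z this has rank 9, with invariant factors (1,1,1,1,1,1,1,1,1).

The boundary map ∂_2: C_2 → C_1 acts by ∂[p,q,r] = [q,r] − [p,r] + [p,q]. For instance
  ∂[1,2,4] = [2,4] − [1,4] + [1,2],
  ∂[1,7,8] = [7,8] − [1,8] + [1,7].
The 30×20 boundary matrix has rank 20 and Smith normal form diag(1,1,1,1,1,1,1,1,1,1,1,1,1,1,1,1,1,1,1,2).

Computing H_k = (kernel of ∂_k) / (image of ∂_{k+1}):

  H_0: rank C_0 − rank ∂_1 = 10 − 9 = 1, and the invariant factors of ∂_1 are all 1, so H_0 ≅ Z.
  H_1: rank ker ∂_1 − rank ∂_2 = (30 − 9) − 20 = 1, and ∂_2 has invariant factor 2 > 1, so H_1 ≅ Z ⊕ Z/2Z.
  H_2: rank ker ∂_2 − rank ∂_3 = (20 − 20) − 0 = 0, and there is no ∂_3, so H_2 ≅ 0.

(K is a triangulation of the Klein bottle.)

H_0 ≅ Z,  H_1 ≅ Z ⊕ Z/2Z,  H_2 = 0.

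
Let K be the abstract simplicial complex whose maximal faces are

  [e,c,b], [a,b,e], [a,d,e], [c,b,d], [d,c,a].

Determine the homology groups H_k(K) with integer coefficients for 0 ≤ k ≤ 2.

K has 5 vertices, 10 edges, 5 triangles.
rank ∂_0 = 0, rank ∂_1 = 4 ⇒ b_0 = 5 − 0 − 4 = 1; all invariant factors of ∂_1 are 1 so no torsion. So H_0 = Z.
rank ∂_1 = 4, rank ∂_2 = 5 ⇒ b_1 = 10 − 4 − 5 = 1; all invariant factors of ∂_2 are 1 so no torsion. So H_1 = Z.
rank ∂_2 = 5, rank ∂_3 = 0 ⇒ b_2 = 5 − 5 − 0 = 0. So H_2 = 0.

H_0 ≅ Z,  H_1 ≅ Z,  H_2 = 0.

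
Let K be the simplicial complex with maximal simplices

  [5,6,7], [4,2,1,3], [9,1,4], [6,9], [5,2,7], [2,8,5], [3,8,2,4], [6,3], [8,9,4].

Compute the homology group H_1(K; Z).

Take the total order 1 < 2 < 3 < 4 < 5 < 6 < 7 < 8 < 9 on the vertex set. Then K (dimension 3) consists of the simplices:

  0-simplices (9): [1], [2], [3], [4], [5], [6], [7], [8], [9]
  1-simplices (20): [1,2], [1,3], [1,4], [1,9], [2,3], [2,4], [2,5], [2,7], [2,8], [3,4], [3,6], [3,8], [4,8], [4,9], [5,6], [5,7], [5,8], [6,7], [6,9], [8,9]
  2-simplices (12): [1,2,3], [1,2,4], [1,3,4], [1,4,9], [2,3,4], [2,3,8], [2,4,8], [2,5,7], [2,5,8], [3,4,8], [4,8,9], [5,6,7]
  3-simplices (2): [1,2,3,4], [2,3,4,8]

so the chain groups are C_0 ≅ Z^9, C_1 ≅ Z^20, C_2 ≅ Z^12, C_3 ≅ Z^2.

∂_1: C_1 → C_0 maps an edge to its endpoints' difference, ∂[p,q] = q − p.
As a 9×20 matrix over Z this has rank 8, with invariant factors (1,1,1,1,1,1,1,1).

∂_2: C_2 → C_1 sends each 2-simplex [p,q,r] to [q,r] − [p,r] + [p,q]. For instance
  ∂[2,4,8] = [4,8] − [2,8] + [2,4],
  ∂[1,4,9] = [4,9] − [1,9] + [1,4].
The resulting 20×12 matrix has rank 10, and its Smith normal form has invariant factors (1,1,1,1,1,1,1,1,1,1).

Boundary ∂_3: C_3 → C_2 sends each 3-simplex σ to the alternating sum Σ_i (−1)^i (σ with its i-th vertex removed). For instance
  ∂[2,3,4,8] = [3,4,8] − [2,4,8] + [2,3,8] − [2,3,4],
  ∂[1,2,3,4] = [2,3,4] − [1,3,4] + [1,2,4] − [1,2,3].
As a 12×2 matrix over Z this has rank 2, with invariant factors (1,1).

Computing H_k = (kernel of ∂_k) / (image of ∂_{k+1}):

  H_1: rank ker ∂_1 − rank ∂_2 = (20 − 8) − 10 = 2, and the invariant factors of ∂_2 are all 1, so H_1 = Z^2.

H_1 ≅ Z^2.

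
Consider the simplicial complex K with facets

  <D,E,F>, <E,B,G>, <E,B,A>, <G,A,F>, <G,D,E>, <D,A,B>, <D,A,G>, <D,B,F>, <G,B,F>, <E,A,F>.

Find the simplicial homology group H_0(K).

Fix the vertex order A < B < D < E < F < G and write every simplex with vertices in increasing order. Then dim K = 2 and the simplices of K are:

  0-simplices (6): A, B, D, E, F, G
  1-simplices (15): AB, AD, AE, AF, AG, BD, BE, BF, BG, DE, DF, DG, EF, EG, FG
  2-simplices (10): ABD, ABE, ADG, AEF, AFG, BDF, BEG, BFG, DEF, DEG

giving chain groups C_0 ≅ Z^6, C_1 ≅ Z^15, C_2 ≅ Z^10.

Boundary ∂_1: C_1 → C_0 is given by ∂[p,q] = [q] − [p]. For instance
  ∂BG = G − B.
This gives a 6×15 integer matrix of rank 5; reducing to Smith normal form yields diagonal entries (1,1,1,1,1).

The boundary map ∂_2: C_2 → C_1 sends each 2-simplex [p,q,r] to [q,r] − [p,r] + [p,q]. For instance
  ∂AFG = FG − AG + AF,
  ∂BEG = EG − BG + BE.
As a 15×10 matrix over Z this has rank 10, with invariant factors (1,1,1,1,1,1,1,1,1,2).

Now H_k = ker ∂_k / im ∂_{k+1}, so:

  H_0: rank C_0 − rank ∂_1 = 6 − 5 = 1, and the invariant factors of ∂_1 are all 1, so H_0 = Z.

H_0 = Z.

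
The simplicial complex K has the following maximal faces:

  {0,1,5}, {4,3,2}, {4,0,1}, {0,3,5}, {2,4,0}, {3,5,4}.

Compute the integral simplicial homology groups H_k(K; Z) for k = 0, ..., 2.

H_0 = Z,  H_1 = Z,  H_2 = 0.

We work with the vertex ordering 0 < 1 < 2 < 3 < 4 < 5. The simplices of K, each written with vertices in increasing order, are:

  0-simplices (6): [0], [1], [2], [3], [4], [5]
  1-simplices (12): [0,1], [0,2], [0,3], [0,4], [0,5], [1,4], [1,5], [2,3], [2,4], [3,4], [3,5], [4,5]
  2-simplices (6): [0,1,4], [0,1,5], [0,2,4], [0,3,5], [2,3,4], [3,4,5]

so the chain groups are C_0 ≅ Z^6, C_1 ≅ Z^12, C_2 ≅ Z^6.

∂_1: C_1 → C_0 maps an edge to its endpoints' difference, ∂[p,q] = q − p.
As a 6×12 matrix over Z this has rank 5, with invariant factors (1,1,1,1,1).

∂_2: C_2 → C_1 sends each 2-simplex [p,q,r] to [q,r] − [p,r] + [p,q]. For instance
  ∂[2,3,4] = [3,4] − [2,4] + [2,3],
  ∂[3,4,5] = [4,5] − [3,5] + [3,4].
As a 12×6 matrix over Z this has rank 6, with invariant factors (1,1,1,1,1,1).

Computing H_k = (kernel of ∂_k) / (image of ∂_{k+1}):

  H_0: rank C_0 − rank ∂_1 = 6 − 5 = 1, and the invariant factors of ∂_1 are all 1, so H_0 = Z.
  H_1: rank ker ∂_1 − rank ∂_2 = (12 − 5) − 6 = 1, and the invariant factors of ∂_2 are all 1, so H_1 = Z.
  H_2: rank ker ∂_2 − rank ∂_3 = (6 − 6) − 0 = 0, and there is no ∂_3, so H_2 = 0.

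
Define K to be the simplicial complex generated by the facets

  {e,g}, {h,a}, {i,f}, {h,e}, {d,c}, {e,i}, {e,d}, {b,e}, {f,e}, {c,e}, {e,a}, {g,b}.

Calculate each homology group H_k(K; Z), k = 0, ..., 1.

H_0 = Z,  H_1 = Z^4.

Fix the vertex order a < b < c < d < e < f < g < h < i and write every simplex with vertices in increasing order. Then dim K = 1 and the simplices of K are:

  0-simplices (9): a, b, c, d, e, f, g, h, i
  1-simplices (12): ae, ah, be, bg, cd, ce, de, ef, eg, eh, ei, fi

Hence C_0 ≅ Z^9, C_1 ≅ Z^12.

The boundary map ∂_1: C_1 → C_0 maps an edge to its endpoints' difference, ∂[p,q] = q − p. For instance
  ∂ei = i − e.
The resulting 9×12 matrix has rank 8, and its Smith normal form has invariant factors (1,1,1,1,1,1,1,1).

From H_k ≅ ker(∂_k) / im(∂_{k+1}) we obtain:

  H_0: rank C_0 − rank ∂_1 = 9 − 8 = 1, and the invariant factors of ∂_1 are all 1, so H_0 ≅ Z.
  H_1: rank ker ∂_1 − rank ∂_2 = (12 − 8) − 0 = 4, and there is no ∂_2, so H_1 ≅ Z^4.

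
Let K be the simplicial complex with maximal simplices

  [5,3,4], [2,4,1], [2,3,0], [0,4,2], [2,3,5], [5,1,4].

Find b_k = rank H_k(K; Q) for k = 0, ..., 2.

K has 6 vertices, 12 edges, 6 triangles.
rank ∂_0 = 0, rank ∂_1 = 5 ⇒ b_0 = 6 − 0 − 5 = 1; all invariant factors of ∂_1 are 1 so no torsion. So H_0 = Z.
rank ∂_1 = 5, rank ∂_2 = 6 ⇒ b_1 = 12 − 5 − 6 = 1; all invariant factors of ∂_2 are 1 so no torsion. So H_1 = Z.
rank ∂_2 = 6, rank ∂_3 = 0 ⇒ b_2 = 6 − 6 − 0 = 0. So H_2 = 0.

b_0 = 1, b_1 = 1, b_2 = 0.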